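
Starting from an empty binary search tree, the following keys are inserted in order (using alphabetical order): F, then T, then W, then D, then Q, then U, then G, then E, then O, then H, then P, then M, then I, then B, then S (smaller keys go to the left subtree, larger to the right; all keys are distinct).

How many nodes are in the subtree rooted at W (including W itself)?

2

F: root
T: right child of F (depth 1)
W: right child of T (depth 2)
D: left child of F (depth 1)
Q: left child of T (depth 2)
U: left child of W (depth 3)
G: left child of Q (depth 3)
E: right child of D (depth 2)
O: right child of G (depth 4)
H: left child of O (depth 5)
P: right child of O (depth 5)
M: right child of H (depth 6)
I: left child of M (depth 7)
B: left child of D (depth 2)
S: right child of Q (depth 3)

Subtree rooted at W contains: W, U — 2 nodes.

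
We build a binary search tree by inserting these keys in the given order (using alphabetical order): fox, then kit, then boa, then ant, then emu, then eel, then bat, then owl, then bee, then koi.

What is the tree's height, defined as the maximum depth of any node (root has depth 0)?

4

Insert fox: tree is empty, so fox becomes the root.
Insert kit: kit > fox → go right. Place as right child of fox.
Insert boa: boa < fox → go left. Place as left child of fox.
Insert ant: ant < fox → go left; ant < boa → go left. Place as left child of boa.
Insert emu: emu < fox → go left; emu > boa → go right. Place as right child of boa.
Insert eel: eel < fox → go left; eel > boa → go right; eel < emu → go left. Place as left child of emu.
Insert bat: bat < fox → go left; bat < boa → go left; bat > ant → go right. Place as right child of ant.
Insert owl: owl > fox → go right; owl > kit → go right. Place as right child of kit.
Insert bee: bee < fox → go left; bee < boa → go left; bee > ant → go right; bee > bat → go right. Place as right child of bat.
Insert koi: koi > fox → go right; koi > kit → go right; koi < owl → go left. Place as left child of owl.

The deepest node is bee at depth 4.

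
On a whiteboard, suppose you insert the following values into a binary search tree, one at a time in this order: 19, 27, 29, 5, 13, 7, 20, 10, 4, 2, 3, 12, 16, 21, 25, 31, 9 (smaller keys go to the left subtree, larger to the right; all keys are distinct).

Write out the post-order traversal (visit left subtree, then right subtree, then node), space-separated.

Insert 19: tree is empty, so 19 becomes the root.
Insert 27: 27 > 19 → go right. Place as right child of 19.
Insert 29: 29 > 19 → go right; 29 > 27 → go right. Place as right child of 27.
Insert 5: 5 < 19 → go left. Place as left child of 19.
Insert 13: 13 < 19 → go left; 13 > 5 → go right. Place as right child of 5.
Insert 7: 7 < 19 → go left; 7 > 5 → go right; 7 < 13 → go left. Place as left child of 13.
Insert 20: 20 > 19 → go right; 20 < 27 → go left. Place as left child of 27.
Insert 10: 10 < 19 → go left; 10 > 5 → go right; 10 < 13 → go left; 10 > 7 → go right. Place as right child of 7.
Insert 4: 4 < 19 → go left; 4 < 5 → go left. Place as left child of 5.
Insert 2: 2 < 19 → go left; 2 < 5 → go left; 2 < 4 → go left. Place as left child of 4.
Insert 3: 3 < 19 → go left; 3 < 5 → go left; 3 < 4 → go left; 3 > 2 → go right. Place as right child of 2.
Insert 12: 12 < 19 → go left; 12 > 5 → go right; 12 < 13 → go left; 12 > 7 → go right; 12 > 10 → go right. Place as right child of 10.
Insert 16: 16 < 19 → go left; 16 > 5 → go right; 16 > 13 → go right. Place as right child of 13.
Insert 21: 21 > 19 → go right; 21 < 27 → go left; 21 > 20 → go right. Place as right child of 20.
Insert 25: 25 > 19 → go right; 25 < 27 → go left; 25 > 20 → go right; 25 > 21 → go right. Place as right child of 21.
Insert 31: 31 > 19 → go right; 31 > 27 → go right; 31 > 29 → go right. Place as right child of 29.
Insert 9: 9 < 19 → go left; 9 > 5 → go right; 9 < 13 → go left; 9 > 7 → go right; 9 < 10 → go left. Place as left child of 10.

3 2 4 9 12 10 7 16 13 5 25 21 20 31 29 27 19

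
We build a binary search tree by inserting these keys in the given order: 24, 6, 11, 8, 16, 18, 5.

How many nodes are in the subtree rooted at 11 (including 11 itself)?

4

Resulting structure (node: left, right):
  24: L=6, R=–
  6: L=5, R=11
  11: L=8, R=16
  8: L=–, R=–
  16: L=–, R=18
  18: L=–, R=–
  5: L=–, R=–

Subtree rooted at 11 contains: 11, 8, 16, 18 — 4 nodes.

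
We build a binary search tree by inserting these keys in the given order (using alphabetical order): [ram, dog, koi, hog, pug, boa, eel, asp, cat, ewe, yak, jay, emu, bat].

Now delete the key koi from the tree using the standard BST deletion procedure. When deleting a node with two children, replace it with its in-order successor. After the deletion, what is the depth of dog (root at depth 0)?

Resulting structure (node: left, right):
  ram: L=dog, R=yak
  dog: L=boa, R=koi
  koi: L=hog, R=pug
  hog: L=eel, R=jay
  pug: L=–, R=–
  boa: L=asp, R=cat
  eel: L=–, R=ewe
  asp: L=–, R=bat
  cat: L=–, R=–
  ewe: L=emu, R=–
  yak: L=–, R=–
  jay: L=–, R=–
  emu: L=–, R=–
  bat: L=–, R=–

Delete koi (two children — replace with in-order successor).
After deletion, path to dog: ram → dog.

1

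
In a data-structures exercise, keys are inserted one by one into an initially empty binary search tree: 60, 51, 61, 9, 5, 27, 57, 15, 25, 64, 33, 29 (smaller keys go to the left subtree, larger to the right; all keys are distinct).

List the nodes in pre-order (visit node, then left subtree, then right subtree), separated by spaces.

60 51 9 5 27 15 25 33 29 57 61 64

Resulting structure (node: left, right):
  60: L=51, R=61
  51: L=9, R=57
  61: L=–, R=64
  9: L=5, R=27
  5: L=–, R=–
  27: L=15, R=33
  57: L=–, R=–
  15: L=–, R=25
  25: L=–, R=–
  64: L=–, R=–
  33: L=29, R=–
  29: L=–, R=–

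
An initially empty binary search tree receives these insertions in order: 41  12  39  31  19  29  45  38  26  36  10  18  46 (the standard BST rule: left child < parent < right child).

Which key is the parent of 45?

41

Resulting structure (node: left, right):
  41: L=12, R=45
  12: L=10, R=39
  39: L=31, R=–
  31: L=19, R=38
  19: L=18, R=29
  29: L=26, R=–
  45: L=–, R=46
  38: L=36, R=–
  26: L=–, R=–
  36: L=–, R=–
  10: L=–, R=–
  18: L=–, R=–
  46: L=–, R=–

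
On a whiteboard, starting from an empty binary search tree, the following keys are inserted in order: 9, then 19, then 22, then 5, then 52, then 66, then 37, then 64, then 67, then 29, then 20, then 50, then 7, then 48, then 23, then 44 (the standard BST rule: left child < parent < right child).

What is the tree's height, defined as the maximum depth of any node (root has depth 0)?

Resulting structure (node: left, right):
  9: L=5, R=19
  19: L=–, R=22
  22: L=20, R=52
  5: L=–, R=7
  52: L=37, R=66
  66: L=64, R=67
  37: L=29, R=50
  64: L=–, R=–
  67: L=–, R=–
  29: L=23, R=–
  20: L=–, R=–
  50: L=48, R=–
  7: L=–, R=–
  48: L=44, R=–
  23: L=–, R=–
  44: L=–, R=–

The deepest node is 44 at depth 7.

7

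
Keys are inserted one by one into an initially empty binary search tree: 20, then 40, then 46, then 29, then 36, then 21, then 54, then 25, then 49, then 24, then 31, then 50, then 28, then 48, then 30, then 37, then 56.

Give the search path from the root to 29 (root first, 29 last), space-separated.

20 40 29

Insert 20: tree is empty, so 20 becomes the root.
Insert 40: 40 > 20 → go right. Place as right child of 20.
Insert 46: 46 > 20 → go right; 46 > 40 → go right. Place as right child of 40.
Insert 29: 29 > 20 → go right; 29 < 40 → go left. Place as left child of 40.
Insert 36: 36 > 20 → go right; 36 < 40 → go left; 36 > 29 → go right. Place as right child of 29.
Insert 21: 21 > 20 → go right; 21 < 40 → go left; 21 < 29 → go left. Place as left child of 29.
Insert 54: 54 > 20 → go right; 54 > 40 → go right; 54 > 46 → go right. Place as right child of 46.
Insert 25: 25 > 20 → go right; 25 < 40 → go left; 25 < 29 → go left; 25 > 21 → go right. Place as right child of 21.
Insert 49: 49 > 20 → go right; 49 > 40 → go right; 49 > 46 → go right; 49 < 54 → go left. Place as left child of 54.
Insert 24: 24 > 20 → go right; 24 < 40 → go left; 24 < 29 → go left; 24 > 21 → go right; 24 < 25 → go left. Place as left child of 25.
Insert 31: 31 > 20 → go right; 31 < 40 → go left; 31 > 29 → go right; 31 < 36 → go left. Place as left child of 36.
Insert 50: 50 > 20 → go right; 50 > 40 → go right; 50 > 46 → go right; 50 < 54 → go left; 50 > 49 → go right. Place as right child of 49.
Insert 28: 28 > 20 → go right; 28 < 40 → go left; 28 < 29 → go left; 28 > 21 → go right; 28 > 25 → go right. Place as right child of 25.
Insert 48: 48 > 20 → go right; 48 > 40 → go right; 48 > 46 → go right; 48 < 54 → go left; 48 < 49 → go left. Place as left child of 49.
Insert 30: 30 > 20 → go right; 30 < 40 → go left; 30 > 29 → go right; 30 < 36 → go left; 30 < 31 → go left. Place as left child of 31.
Insert 37: 37 > 20 → go right; 37 < 40 → go left; 37 > 29 → go right; 37 > 36 → go right. Place as right child of 36.
Insert 56: 56 > 20 → go right; 56 > 40 → go right; 56 > 46 → go right; 56 > 54 → go right. Place as right child of 54.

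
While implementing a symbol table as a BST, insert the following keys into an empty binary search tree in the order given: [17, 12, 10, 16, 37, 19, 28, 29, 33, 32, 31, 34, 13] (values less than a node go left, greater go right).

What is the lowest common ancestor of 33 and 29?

17: root
12: left child of 17 (depth 1)
10: left child of 12 (depth 2)
16: right child of 12 (depth 2)
37: right child of 17 (depth 1)
19: left child of 37 (depth 2)
28: right child of 19 (depth 3)
29: right child of 28 (depth 4)
33: right child of 29 (depth 5)
32: left child of 33 (depth 6)
31: left child of 32 (depth 7)
34: right child of 33 (depth 6)
13: left child of 16 (depth 3)

Path to 33: 17 → 37 → 19 → 28 → 29 → 33
Path to 29: 17 → 37 → 19 → 28 → 29
29 lies on both paths and is an ancestor of the other node.

29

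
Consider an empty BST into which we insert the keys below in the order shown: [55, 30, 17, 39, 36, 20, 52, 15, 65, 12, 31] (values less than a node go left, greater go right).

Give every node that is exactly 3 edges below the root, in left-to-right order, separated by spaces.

55: root
30: left child of 55 (depth 1)
17: left child of 30 (depth 2)
39: right child of 30 (depth 2)
36: left child of 39 (depth 3)
20: right child of 17 (depth 3)
52: right child of 39 (depth 3)
15: left child of 17 (depth 3)
65: right child of 55 (depth 1)
12: left child of 15 (depth 4)
31: left child of 36 (depth 4)

15 20 36 52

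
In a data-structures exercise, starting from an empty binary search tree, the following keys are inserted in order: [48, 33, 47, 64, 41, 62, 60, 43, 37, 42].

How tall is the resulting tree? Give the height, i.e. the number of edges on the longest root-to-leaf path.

5

Resulting structure (node: left, right):
  48: L=33, R=64
  33: L=–, R=47
  47: L=41, R=–
  64: L=62, R=–
  41: L=37, R=43
  62: L=60, R=–
  60: L=–, R=–
  43: L=42, R=–
  37: L=–, R=–
  42: L=–, R=–

The deepest node is 42 at depth 5.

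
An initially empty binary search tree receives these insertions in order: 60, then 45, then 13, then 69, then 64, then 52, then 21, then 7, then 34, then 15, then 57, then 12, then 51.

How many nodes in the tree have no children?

6

Resulting structure (node: left, right):
  60: L=45, R=69
  45: L=13, R=52
  13: L=7, R=21
  69: L=64, R=–
  64: L=–, R=–
  52: L=51, R=57
  21: L=15, R=34
  7: L=–, R=12
  34: L=–, R=–
  15: L=–, R=–
  57: L=–, R=–
  12: L=–, R=–
  51: L=–, R=–

Leaves: 12, 15, 34, 51, 57, 64 — 6 in total.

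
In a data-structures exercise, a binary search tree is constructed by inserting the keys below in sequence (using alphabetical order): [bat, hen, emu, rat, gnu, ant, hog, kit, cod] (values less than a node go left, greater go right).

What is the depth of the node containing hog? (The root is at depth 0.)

Insert bat: tree is empty, so bat becomes the root.
Insert hen: hen > bat → go right. Place as right child of bat.
Insert emu: emu > bat → go right; emu < hen → go left. Place as left child of hen.
Insert rat: rat > bat → go right; rat > hen → go right. Place as right child of hen.
Insert gnu: gnu > bat → go right; gnu < hen → go left; gnu > emu → go right. Place as right child of emu.
Insert ant: ant < bat → go left. Place as left child of bat.
Insert hog: hog > bat → go right; hog > hen → go right; hog < rat → go left. Place as left child of rat.
Insert kit: kit > bat → go right; kit > hen → go right; kit < rat → go left; kit > hog → go right. Place as right child of hog.
Insert cod: cod > bat → go right; cod < hen → go left; cod < emu → go left. Place as left child of emu.

Path to hog: bat → hen → rat → hog, which is 3 edges.

3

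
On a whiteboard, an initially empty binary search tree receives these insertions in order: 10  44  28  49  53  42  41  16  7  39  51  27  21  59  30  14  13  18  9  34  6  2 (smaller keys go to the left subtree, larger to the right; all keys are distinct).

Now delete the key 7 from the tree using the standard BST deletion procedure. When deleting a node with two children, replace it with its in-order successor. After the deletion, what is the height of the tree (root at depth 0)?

10: root
44: right child of 10 (depth 1)
28: left child of 44 (depth 2)
49: right child of 44 (depth 2)
53: right child of 49 (depth 3)
42: right child of 28 (depth 3)
41: left child of 42 (depth 4)
16: left child of 28 (depth 3)
7: left child of 10 (depth 1)
39: left child of 41 (depth 5)
51: left child of 53 (depth 4)
27: right child of 16 (depth 4)
21: left child of 27 (depth 5)
59: right child of 53 (depth 4)
30: left child of 39 (depth 6)
14: left child of 16 (depth 4)
13: left child of 14 (depth 5)
18: left child of 21 (depth 6)
9: right child of 7 (depth 2)
34: right child of 30 (depth 7)
6: left child of 7 (depth 2)
2: left child of 6 (depth 3)

Delete 7 (two children — replace with in-order successor).
After deletion, deepest node is 34 at depth 7.

7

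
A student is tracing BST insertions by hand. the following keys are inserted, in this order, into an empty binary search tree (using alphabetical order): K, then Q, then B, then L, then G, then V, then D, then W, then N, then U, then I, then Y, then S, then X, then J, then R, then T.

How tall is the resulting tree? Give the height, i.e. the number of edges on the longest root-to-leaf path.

K: root
Q: right child of K (depth 1)
B: left child of K (depth 1)
L: left child of Q (depth 2)
G: right child of B (depth 2)
V: right child of Q (depth 2)
D: left child of G (depth 3)
W: right child of V (depth 3)
N: right child of L (depth 3)
U: left child of V (depth 3)
I: right child of G (depth 3)
Y: right child of W (depth 4)
S: left child of U (depth 4)
X: left child of Y (depth 5)
J: right child of I (depth 4)
R: left child of S (depth 5)
T: right child of S (depth 5)

The deepest node is X at depth 5.

5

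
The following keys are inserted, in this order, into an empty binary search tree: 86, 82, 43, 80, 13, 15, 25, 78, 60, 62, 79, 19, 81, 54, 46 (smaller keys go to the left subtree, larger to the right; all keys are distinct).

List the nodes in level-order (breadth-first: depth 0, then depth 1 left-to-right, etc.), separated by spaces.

86: root
82: left child of 86 (depth 1)
43: left child of 82 (depth 2)
80: right child of 43 (depth 3)
13: left child of 43 (depth 3)
15: right child of 13 (depth 4)
25: right child of 15 (depth 5)
78: left child of 80 (depth 4)
60: left child of 78 (depth 5)
62: right child of 60 (depth 6)
79: right child of 78 (depth 5)
19: left child of 25 (depth 6)
81: right child of 80 (depth 4)
54: left child of 60 (depth 6)
46: left child of 54 (depth 7)

86 82 43 13 80 15 78 81 25 60 79 19 54 62 46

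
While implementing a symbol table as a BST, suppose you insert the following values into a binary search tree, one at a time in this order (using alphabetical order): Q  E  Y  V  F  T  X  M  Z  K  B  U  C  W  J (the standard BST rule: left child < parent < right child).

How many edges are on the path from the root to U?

4

Insert Q: tree is empty, so Q becomes the root.
Insert E: E < Q → go left. Place as left child of Q.
Insert Y: Y > Q → go right. Place as right child of Q.
Insert V: V > Q → go right; V < Y → go left. Place as left child of Y.
Insert F: F < Q → go left; F > E → go right. Place as right child of E.
Insert T: T > Q → go right; T < Y → go left; T < V → go left. Place as left child of V.
Insert X: X > Q → go right; X < Y → go left; X > V → go right. Place as right child of V.
Insert M: M < Q → go left; M > E → go right; M > F → go right. Place as right child of F.
Insert Z: Z > Q → go right; Z > Y → go right. Place as right child of Y.
Insert K: K < Q → go left; K > E → go right; K > F → go right; K < M → go left. Place as left child of M.
Insert B: B < Q → go left; B < E → go left. Place as left child of E.
Insert U: U > Q → go right; U < Y → go left; U < V → go left; U > T → go right. Place as right child of T.
Insert C: C < Q → go left; C < E → go left; C > B → go right. Place as right child of B.
Insert W: W > Q → go right; W < Y → go left; W > V → go right; W < X → go left. Place as left child of X.
Insert J: J < Q → go left; J > E → go right; J > F → go right; J < M → go left; J < K → go left. Place as left child of K.

Path to U: Q → Y → V → T → U, which is 4 edges.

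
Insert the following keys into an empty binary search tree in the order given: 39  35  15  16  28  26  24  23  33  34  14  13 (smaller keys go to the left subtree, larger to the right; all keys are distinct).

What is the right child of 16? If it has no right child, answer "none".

28

Insert 39: tree is empty, so 39 becomes the root.
Insert 35: 35 < 39 → go left. Place as left child of 39.
Insert 15: 15 < 39 → go left; 15 < 35 → go left. Place as left child of 35.
Insert 16: 16 < 39 → go left; 16 < 35 → go left; 16 > 15 → go right. Place as right child of 15.
Insert 28: 28 < 39 → go left; 28 < 35 → go left; 28 > 15 → go right; 28 > 16 → go right. Place as right child of 16.
Insert 26: 26 < 39 → go left; 26 < 35 → go left; 26 > 15 → go right; 26 > 16 → go right; 26 < 28 → go left. Place as left child of 28.
Insert 24: 24 < 39 → go left; 24 < 35 → go left; 24 > 15 → go right; 24 > 16 → go right; 24 < 28 → go left; 24 < 26 → go left. Place as left child of 26.
Insert 23: 23 < 39 → go left; 23 < 35 → go left; 23 > 15 → go right; 23 > 16 → go right; 23 < 28 → go left; 23 < 26 → go left; 23 < 24 → go left. Place as left child of 24.
Insert 33: 33 < 39 → go left; 33 < 35 → go left; 33 > 15 → go right; 33 > 16 → go right; 33 > 28 → go right. Place as right child of 28.
Insert 34: 34 < 39 → go left; 34 < 35 → go left; 34 > 15 → go right; 34 > 16 → go right; 34 > 28 → go right; 34 > 33 → go right. Place as right child of 33.
Insert 14: 14 < 39 → go left; 14 < 35 → go left; 14 < 15 → go left. Place as left child of 15.
Insert 13: 13 < 39 → go left; 13 < 35 → go left; 13 < 15 → go left; 13 < 14 → go left. Place as left child of 14.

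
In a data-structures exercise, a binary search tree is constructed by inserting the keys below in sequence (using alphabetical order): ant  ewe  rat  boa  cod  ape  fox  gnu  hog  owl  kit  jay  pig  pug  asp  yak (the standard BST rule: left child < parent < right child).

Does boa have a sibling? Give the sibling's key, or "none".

ant: root
ewe: right child of ant (depth 1)
rat: right child of ewe (depth 2)
boa: left child of ewe (depth 2)
cod: right child of boa (depth 3)
ape: left child of boa (depth 3)
fox: left child of rat (depth 3)
gnu: right child of fox (depth 4)
hog: right child of gnu (depth 5)
owl: right child of hog (depth 6)
kit: left child of owl (depth 7)
jay: left child of kit (depth 8)
pig: right child of owl (depth 7)
pug: right child of pig (depth 8)
asp: right child of ape (depth 4)
yak: right child of rat (depth 3)

boa's parent is ewe; the other child of ewe is rat.

rat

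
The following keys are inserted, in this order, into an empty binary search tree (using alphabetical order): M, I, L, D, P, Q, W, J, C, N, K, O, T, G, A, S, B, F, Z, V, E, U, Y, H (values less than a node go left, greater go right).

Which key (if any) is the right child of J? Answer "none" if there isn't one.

M: root
I: left child of M (depth 1)
L: right child of I (depth 2)
D: left child of I (depth 2)
P: right child of M (depth 1)
Q: right child of P (depth 2)
W: right child of Q (depth 3)
J: left child of L (depth 3)
C: left child of D (depth 3)
N: left child of P (depth 2)
K: right child of J (depth 4)
O: right child of N (depth 3)
T: left child of W (depth 4)
G: right child of D (depth 3)
A: left child of C (depth 4)
S: left child of T (depth 5)
B: right child of A (depth 5)
F: left child of G (depth 4)
Z: right child of W (depth 4)
V: right child of T (depth 5)
E: left child of F (depth 5)
U: left child of V (depth 6)
Y: left child of Z (depth 5)
H: right child of G (depth 4)

K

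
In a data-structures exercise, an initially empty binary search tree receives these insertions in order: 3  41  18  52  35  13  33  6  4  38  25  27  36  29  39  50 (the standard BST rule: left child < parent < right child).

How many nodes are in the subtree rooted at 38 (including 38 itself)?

Insert 3: tree is empty, so 3 becomes the root.
Insert 41: 41 > 3 → go right. Place as right child of 3.
Insert 18: 18 > 3 → go right; 18 < 41 → go left. Place as left child of 41.
Insert 52: 52 > 3 → go right; 52 > 41 → go right. Place as right child of 41.
Insert 35: 35 > 3 → go right; 35 < 41 → go left; 35 > 18 → go right. Place as right child of 18.
Insert 13: 13 > 3 → go right; 13 < 41 → go left; 13 < 18 → go left. Place as left child of 18.
Insert 33: 33 > 3 → go right; 33 < 41 → go left; 33 > 18 → go right; 33 < 35 → go left. Place as left child of 35.
Insert 6: 6 > 3 → go right; 6 < 41 → go left; 6 < 18 → go left; 6 < 13 → go left. Place as left child of 13.
Insert 4: 4 > 3 → go right; 4 < 41 → go left; 4 < 18 → go left; 4 < 13 → go left; 4 < 6 → go left. Place as left child of 6.
Insert 38: 38 > 3 → go right; 38 < 41 → go left; 38 > 18 → go right; 38 > 35 → go right. Place as right child of 35.
Insert 25: 25 > 3 → go right; 25 < 41 → go left; 25 > 18 → go right; 25 < 35 → go left; 25 < 33 → go left. Place as left child of 33.
Insert 27: 27 > 3 → go right; 27 < 41 → go left; 27 > 18 → go right; 27 < 35 → go left; 27 < 33 → go left; 27 > 25 → go right. Place as right child of 25.
Insert 36: 36 > 3 → go right; 36 < 41 → go left; 36 > 18 → go right; 36 > 35 → go right; 36 < 38 → go left. Place as left child of 38.
Insert 29: 29 > 3 → go right; 29 < 41 → go left; 29 > 18 → go right; 29 < 35 → go left; 29 < 33 → go left; 29 > 25 → go right; 29 > 27 → go right. Place as right child of 27.
Insert 39: 39 > 3 → go right; 39 < 41 → go left; 39 > 18 → go right; 39 > 35 → go right; 39 > 38 → go right. Place as right child of 38.
Insert 50: 50 > 3 → go right; 50 > 41 → go right; 50 < 52 → go left. Place as left child of 52.

Subtree rooted at 38 contains: 38, 36, 39 — 3 nodes.

3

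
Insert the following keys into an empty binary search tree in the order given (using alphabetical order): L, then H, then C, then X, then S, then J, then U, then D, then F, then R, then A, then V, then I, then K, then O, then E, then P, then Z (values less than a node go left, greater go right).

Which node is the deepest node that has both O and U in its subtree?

S

Resulting structure (node: left, right):
  L: L=H, R=X
  H: L=C, R=J
  C: L=A, R=D
  X: L=S, R=Z
  S: L=R, R=U
  J: L=I, R=K
  U: L=–, R=V
  D: L=–, R=F
  F: L=E, R=–
  R: L=O, R=–
  A: L=–, R=–
  V: L=–, R=–
  I: L=–, R=–
  K: L=–, R=–
  O: L=–, R=P
  E: L=–, R=–
  P: L=–, R=–
  Z: L=–, R=–

Path to O: L → X → S → R → O
Path to U: L → X → S → U
The paths share a prefix ending at S, then split left and right.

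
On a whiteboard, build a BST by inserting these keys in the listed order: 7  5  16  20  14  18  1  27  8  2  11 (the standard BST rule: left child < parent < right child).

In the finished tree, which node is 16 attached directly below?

7

7: root
5: left child of 7 (depth 1)
16: right child of 7 (depth 1)
20: right child of 16 (depth 2)
14: left child of 16 (depth 2)
18: left child of 20 (depth 3)
1: left child of 5 (depth 2)
27: right child of 20 (depth 3)
8: left child of 14 (depth 3)
2: right child of 1 (depth 3)
11: right child of 8 (depth 4)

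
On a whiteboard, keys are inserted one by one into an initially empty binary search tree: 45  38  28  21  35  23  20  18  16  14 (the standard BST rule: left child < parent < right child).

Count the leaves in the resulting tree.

45: root
38: left child of 45 (depth 1)
28: left child of 38 (depth 2)
21: left child of 28 (depth 3)
35: right child of 28 (depth 3)
23: right child of 21 (depth 4)
20: left child of 21 (depth 4)
18: left child of 20 (depth 5)
16: left child of 18 (depth 6)
14: left child of 16 (depth 7)

Leaves: 14, 23, 35 — 3 in total.

3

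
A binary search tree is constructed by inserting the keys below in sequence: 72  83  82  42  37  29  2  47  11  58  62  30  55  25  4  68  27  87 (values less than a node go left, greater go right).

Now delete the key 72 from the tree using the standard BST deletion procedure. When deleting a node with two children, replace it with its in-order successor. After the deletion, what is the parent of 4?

Resulting structure (node: left, right):
  72: L=42, R=83
  83: L=82, R=87
  82: L=–, R=–
  42: L=37, R=47
  37: L=29, R=–
  29: L=2, R=30
  2: L=–, R=11
  47: L=–, R=58
  11: L=4, R=25
  58: L=55, R=62
  62: L=–, R=68
  30: L=–, R=–
  55: L=–, R=–
  25: L=–, R=27
  4: L=–, R=–
  68: L=–, R=–
  27: L=–, R=–
  87: L=–, R=–

Delete 72 (two children — replace with in-order successor).
After deletion, 4's parent is 11.

11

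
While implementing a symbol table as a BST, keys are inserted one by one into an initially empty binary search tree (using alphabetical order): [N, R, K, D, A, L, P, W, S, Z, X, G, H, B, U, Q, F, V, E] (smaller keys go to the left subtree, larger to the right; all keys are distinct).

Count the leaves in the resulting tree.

7

Insert N: tree is empty, so N becomes the root.
Insert R: R > N → go right. Place as right child of N.
Insert K: K < N → go left. Place as left child of N.
Insert D: D < N → go left; D < K → go left. Place as left child of K.
Insert A: A < N → go left; A < K → go left; A < D → go left. Place as left child of D.
Insert L: L < N → go left; L > K → go right. Place as right child of K.
Insert P: P > N → go right; P < R → go left. Place as left child of R.
Insert W: W > N → go right; W > R → go right. Place as right child of R.
Insert S: S > N → go right; S > R → go right; S < W → go left. Place as left child of W.
Insert Z: Z > N → go right; Z > R → go right; Z > W → go right. Place as right child of W.
Insert X: X > N → go right; X > R → go right; X > W → go right; X < Z → go left. Place as left child of Z.
Insert G: G < N → go left; G < K → go left; G > D → go right. Place as right child of D.
Insert H: H < N → go left; H < K → go left; H > D → go right; H > G → go right. Place as right child of G.
Insert B: B < N → go left; B < K → go left; B < D → go left; B > A → go right. Place as right child of A.
Insert U: U > N → go right; U > R → go right; U < W → go left; U > S → go right. Place as right child of S.
Insert Q: Q > N → go right; Q < R → go left; Q > P → go right. Place as right child of P.
Insert F: F < N → go left; F < K → go left; F > D → go right; F < G → go left. Place as left child of G.
Insert V: V > N → go right; V > R → go right; V < W → go left; V > S → go right; V > U → go right. Place as right child of U.
Insert E: E < N → go left; E < K → go left; E > D → go right; E < G → go left; E < F → go left. Place as left child of F.

Leaves: B, E, H, L, Q, V, X — 7 in total.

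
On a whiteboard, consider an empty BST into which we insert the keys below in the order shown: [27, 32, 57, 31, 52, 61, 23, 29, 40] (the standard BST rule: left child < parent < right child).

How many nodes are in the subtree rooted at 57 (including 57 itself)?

Insert 27: tree is empty, so 27 becomes the root.
Insert 32: 32 > 27 → go right. Place as right child of 27.
Insert 57: 57 > 27 → go right; 57 > 32 → go right. Place as right child of 32.
Insert 31: 31 > 27 → go right; 31 < 32 → go left. Place as left child of 32.
Insert 52: 52 > 27 → go right; 52 > 32 → go right; 52 < 57 → go left. Place as left child of 57.
Insert 61: 61 > 27 → go right; 61 > 32 → go right; 61 > 57 → go right. Place as right child of 57.
Insert 23: 23 < 27 → go left. Place as left child of 27.
Insert 29: 29 > 27 → go right; 29 < 32 → go left; 29 < 31 → go left. Place as left child of 31.
Insert 40: 40 > 27 → go right; 40 > 32 → go right; 40 < 57 → go left; 40 < 52 → go left. Place as left child of 52.

Subtree rooted at 57 contains: 57, 52, 40, 61 — 4 nodes.

4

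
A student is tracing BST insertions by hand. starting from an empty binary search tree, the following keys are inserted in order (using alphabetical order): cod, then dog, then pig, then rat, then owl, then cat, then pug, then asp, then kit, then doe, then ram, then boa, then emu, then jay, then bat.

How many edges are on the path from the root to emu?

Insert cod: tree is empty, so cod becomes the root.
Insert dog: dog > cod → go right. Place as right child of cod.
Insert pig: pig > cod → go right; pig > dog → go right. Place as right child of dog.
Insert rat: rat > cod → go right; rat > dog → go right; rat > pig → go right. Place as right child of pig.
Insert owl: owl > cod → go right; owl > dog → go right; owl < pig → go left. Place as left child of pig.
Insert cat: cat < cod → go left. Place as left child of cod.
Insert pug: pug > cod → go right; pug > dog → go right; pug > pig → go right; pug < rat → go left. Place as left child of rat.
Insert asp: asp < cod → go left; asp < cat → go left. Place as left child of cat.
Insert kit: kit > cod → go right; kit > dog → go right; kit < pig → go left; kit < owl → go left. Place as left child of owl.
Insert doe: doe > cod → go right; doe < dog → go left. Place as left child of dog.
Insert ram: ram > cod → go right; ram > dog → go right; ram > pig → go right; ram < rat → go left; ram > pug → go right. Place as right child of pug.
Insert boa: boa < cod → go left; boa < cat → go left; boa > asp → go right. Place as right child of asp.
Insert emu: emu > cod → go right; emu > dog → go right; emu < pig → go left; emu < owl → go left; emu < kit → go left. Place as left child of kit.
Insert jay: jay > cod → go right; jay > dog → go right; jay < pig → go left; jay < owl → go left; jay < kit → go left; jay > emu → go right. Place as right child of emu.
Insert bat: bat < cod → go left; bat < cat → go left; bat > asp → go right; bat < boa → go left. Place as left child of boa.

Path to emu: cod → dog → pig → owl → kit → emu, which is 5 edges.

5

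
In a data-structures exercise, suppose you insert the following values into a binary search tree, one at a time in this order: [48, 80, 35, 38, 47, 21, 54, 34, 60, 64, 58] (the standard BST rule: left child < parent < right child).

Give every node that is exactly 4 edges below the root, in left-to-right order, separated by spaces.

58 64

Insert 48: tree is empty, so 48 becomes the root.
Insert 80: 80 > 48 → go right. Place as right child of 48.
Insert 35: 35 < 48 → go left. Place as left child of 48.
Insert 38: 38 < 48 → go left; 38 > 35 → go right. Place as right child of 35.
Insert 47: 47 < 48 → go left; 47 > 35 → go right; 47 > 38 → go right. Place as right child of 38.
Insert 21: 21 < 48 → go left; 21 < 35 → go left. Place as left child of 35.
Insert 54: 54 > 48 → go right; 54 < 80 → go left. Place as left child of 80.
Insert 34: 34 < 48 → go left; 34 < 35 → go left; 34 > 21 → go right. Place as right child of 21.
Insert 60: 60 > 48 → go right; 60 < 80 → go left; 60 > 54 → go right. Place as right child of 54.
Insert 64: 64 > 48 → go right; 64 < 80 → go left; 64 > 54 → go right; 64 > 60 → go right. Place as right child of 60.
Insert 58: 58 > 48 → go right; 58 < 80 → go left; 58 > 54 → go right; 58 < 60 → go left. Place as left child of 60.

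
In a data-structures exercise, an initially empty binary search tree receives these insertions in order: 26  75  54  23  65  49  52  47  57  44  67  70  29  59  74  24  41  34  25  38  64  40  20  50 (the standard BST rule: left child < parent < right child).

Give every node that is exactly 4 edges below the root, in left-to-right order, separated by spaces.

Insert 26: tree is empty, so 26 becomes the root.
Insert 75: 75 > 26 → go right. Place as right child of 26.
Insert 54: 54 > 26 → go right; 54 < 75 → go left. Place as left child of 75.
Insert 23: 23 < 26 → go left. Place as left child of 26.
Insert 65: 65 > 26 → go right; 65 < 75 → go left; 65 > 54 → go right. Place as right child of 54.
Insert 49: 49 > 26 → go right; 49 < 75 → go left; 49 < 54 → go left. Place as left child of 54.
Insert 52: 52 > 26 → go right; 52 < 75 → go left; 52 < 54 → go left; 52 > 49 → go right. Place as right child of 49.
Insert 47: 47 > 26 → go right; 47 < 75 → go left; 47 < 54 → go left; 47 < 49 → go left. Place as left child of 49.
Insert 57: 57 > 26 → go right; 57 < 75 → go left; 57 > 54 → go right; 57 < 65 → go left. Place as left child of 65.
Insert 44: 44 > 26 → go right; 44 < 75 → go left; 44 < 54 → go left; 44 < 49 → go left; 44 < 47 → go left. Place as left child of 47.
Insert 67: 67 > 26 → go right; 67 < 75 → go left; 67 > 54 → go right; 67 > 65 → go right. Place as right child of 65.
Insert 70: 70 > 26 → go right; 70 < 75 → go left; 70 > 54 → go right; 70 > 65 → go right; 70 > 67 → go right. Place as right child of 67.
Insert 29: 29 > 26 → go right; 29 < 75 → go left; 29 < 54 → go left; 29 < 49 → go left; 29 < 47 → go left; 29 < 44 → go left. Place as left child of 44.
Insert 59: 59 > 26 → go right; 59 < 75 → go left; 59 > 54 → go right; 59 < 65 → go left; 59 > 57 → go right. Place as right child of 57.
Insert 74: 74 > 26 → go right; 74 < 75 → go left; 74 > 54 → go right; 74 > 65 → go right; 74 > 67 → go right; 74 > 70 → go right. Place as right child of 70.
Insert 24: 24 < 26 → go left; 24 > 23 → go right. Place as right child of 23.
Insert 41: 41 > 26 → go right; 41 < 75 → go left; 41 < 54 → go left; 41 < 49 → go left; 41 < 47 → go left; 41 < 44 → go left; 41 > 29 → go right. Place as right child of 29.
Insert 34: 34 > 26 → go right; 34 < 75 → go left; 34 < 54 → go left; 34 < 49 → go left; 34 < 47 → go left; 34 < 44 → go left; 34 > 29 → go right; 34 < 41 → go left. Place as left child of 41.
Insert 25: 25 < 26 → go left; 25 > 23 → go right; 25 > 24 → go right. Place as right child of 24.
Insert 38: 38 > 26 → go right; 38 < 75 → go left; 38 < 54 → go left; 38 < 49 → go left; 38 < 47 → go left; 38 < 44 → go left; 38 > 29 → go right; 38 < 41 → go left; 38 > 34 → go right. Place as right child of 34.
Insert 64: 64 > 26 → go right; 64 < 75 → go left; 64 > 54 → go right; 64 < 65 → go left; 64 > 57 → go right; 64 > 59 → go right. Place as right child of 59.
Insert 40: 40 > 26 → go right; 40 < 75 → go left; 40 < 54 → go left; 40 < 49 → go left; 40 < 47 → go left; 40 < 44 → go left; 40 > 29 → go right; 40 < 41 → go left; 40 > 34 → go right; 40 > 38 → go right. Place as right child of 38.
Insert 20: 20 < 26 → go left; 20 < 23 → go left. Place as left child of 23.
Insert 50: 50 > 26 → go right; 50 < 75 → go left; 50 < 54 → go left; 50 > 49 → go right; 50 < 52 → go left. Place as left child of 52.

47 52 57 67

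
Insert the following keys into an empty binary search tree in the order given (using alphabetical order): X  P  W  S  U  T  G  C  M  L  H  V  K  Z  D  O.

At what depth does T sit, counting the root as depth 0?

5

Insert X: tree is empty, so X becomes the root.
Insert P: P < X → go left. Place as left child of X.
Insert W: W < X → go left; W > P → go right. Place as right child of P.
Insert S: S < X → go left; S > P → go right; S < W → go left. Place as left child of W.
Insert U: U < X → go left; U > P → go right; U < W → go left; U > S → go right. Place as right child of S.
Insert T: T < X → go left; T > P → go right; T < W → go left; T > S → go right; T < U → go left. Place as left child of U.
Insert G: G < X → go left; G < P → go left. Place as left child of P.
Insert C: C < X → go left; C < P → go left; C < G → go left. Place as left child of G.
Insert M: M < X → go left; M < P → go left; M > G → go right. Place as right child of G.
Insert L: L < X → go left; L < P → go left; L > G → go right; L < M → go left. Place as left child of M.
Insert H: H < X → go left; H < P → go left; H > G → go right; H < M → go left; H < L → go left. Place as left child of L.
Insert V: V < X → go left; V > P → go right; V < W → go left; V > S → go right; V > U → go right. Place as right child of U.
Insert K: K < X → go left; K < P → go left; K > G → go right; K < M → go left; K < L → go left; K > H → go right. Place as right child of H.
Insert Z: Z > X → go right. Place as right child of X.
Insert D: D < X → go left; D < P → go left; D < G → go left; D > C → go right. Place as right child of C.
Insert O: O < X → go left; O < P → go left; O > G → go right; O > M → go right. Place as right child of M.

Path to T: X → P → W → S → U → T, which is 5 edges.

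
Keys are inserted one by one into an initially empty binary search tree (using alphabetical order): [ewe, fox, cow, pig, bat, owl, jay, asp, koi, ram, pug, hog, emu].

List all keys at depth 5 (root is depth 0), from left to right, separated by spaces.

Resulting structure (node: left, right):
  ewe: L=cow, R=fox
  fox: L=–, R=pig
  cow: L=bat, R=emu
  pig: L=owl, R=ram
  bat: L=asp, R=–
  owl: L=jay, R=–
  jay: L=hog, R=koi
  asp: L=–, R=–
  koi: L=–, R=–
  ram: L=pug, R=–
  pug: L=–, R=–
  hog: L=–, R=–
  emu: L=–, R=–

hog koi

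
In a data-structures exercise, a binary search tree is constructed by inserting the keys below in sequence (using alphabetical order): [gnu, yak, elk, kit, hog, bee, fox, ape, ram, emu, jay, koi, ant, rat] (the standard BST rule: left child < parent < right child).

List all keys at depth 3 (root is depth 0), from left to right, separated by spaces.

ape emu hog ram

Insert gnu: tree is empty, so gnu becomes the root.
Insert yak: yak > gnu → go right. Place as right child of gnu.
Insert elk: elk < gnu → go left. Place as left child of gnu.
Insert kit: kit > gnu → go right; kit < yak → go left. Place as left child of yak.
Insert hog: hog > gnu → go right; hog < yak → go left; hog < kit → go left. Place as left child of kit.
Insert bee: bee < gnu → go left; bee < elk → go left. Place as left child of elk.
Insert fox: fox < gnu → go left; fox > elk → go right. Place as right child of elk.
Insert ape: ape < gnu → go left; ape < elk → go left; ape < bee → go left. Place as left child of bee.
Insert ram: ram > gnu → go right; ram < yak → go left; ram > kit → go right. Place as right child of kit.
Insert emu: emu < gnu → go left; emu > elk → go right; emu < fox → go left. Place as left child of fox.
Insert jay: jay > gnu → go right; jay < yak → go left; jay < kit → go left; jay > hog → go right. Place as right child of hog.
Insert koi: koi > gnu → go right; koi < yak → go left; koi > kit → go right; koi < ram → go left. Place as left child of ram.
Insert ant: ant < gnu → go left; ant < elk → go left; ant < bee → go left; ant < ape → go left. Place as left child of ape.
Insert rat: rat > gnu → go right; rat < yak → go left; rat > kit → go right; rat > ram → go right. Place as right child of ram.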